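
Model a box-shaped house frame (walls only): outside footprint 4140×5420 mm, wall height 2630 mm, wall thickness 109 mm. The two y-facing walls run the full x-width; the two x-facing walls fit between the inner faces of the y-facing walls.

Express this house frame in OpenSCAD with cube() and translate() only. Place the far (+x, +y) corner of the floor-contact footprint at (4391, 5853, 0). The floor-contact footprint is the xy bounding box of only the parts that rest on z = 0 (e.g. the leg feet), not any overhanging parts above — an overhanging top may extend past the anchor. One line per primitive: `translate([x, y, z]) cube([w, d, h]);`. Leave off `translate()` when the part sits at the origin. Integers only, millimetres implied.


translate([251, 433, 0]) cube([4140, 109, 2630]);
translate([251, 5744, 0]) cube([4140, 109, 2630]);
translate([251, 542, 0]) cube([109, 5202, 2630]);
translate([4282, 542, 0]) cube([109, 5202, 2630]);


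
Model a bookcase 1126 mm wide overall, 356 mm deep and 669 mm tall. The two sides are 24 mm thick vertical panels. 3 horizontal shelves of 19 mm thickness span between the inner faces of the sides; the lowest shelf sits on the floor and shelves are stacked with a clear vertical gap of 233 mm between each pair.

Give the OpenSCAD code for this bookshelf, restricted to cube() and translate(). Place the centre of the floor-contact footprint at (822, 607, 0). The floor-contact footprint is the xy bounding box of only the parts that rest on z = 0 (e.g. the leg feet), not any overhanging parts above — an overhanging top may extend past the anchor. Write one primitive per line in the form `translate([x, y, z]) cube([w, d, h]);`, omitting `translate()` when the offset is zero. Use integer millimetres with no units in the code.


translate([259, 429, 0]) cube([24, 356, 669]);
translate([1361, 429, 0]) cube([24, 356, 669]);
translate([283, 429, 0]) cube([1078, 356, 19]);
translate([283, 429, 252]) cube([1078, 356, 19]);
translate([283, 429, 504]) cube([1078, 356, 19]);


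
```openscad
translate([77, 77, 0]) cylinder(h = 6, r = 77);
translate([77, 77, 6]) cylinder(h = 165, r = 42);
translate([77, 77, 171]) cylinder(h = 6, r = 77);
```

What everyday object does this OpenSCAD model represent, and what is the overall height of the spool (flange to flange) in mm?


A spool. The overall height is 177 mm.

Three coaxial cylinders, large–small–large — a spool. Two 6 mm flanges and a 165 mm core give 6 + 165 + 6 = 177 mm.


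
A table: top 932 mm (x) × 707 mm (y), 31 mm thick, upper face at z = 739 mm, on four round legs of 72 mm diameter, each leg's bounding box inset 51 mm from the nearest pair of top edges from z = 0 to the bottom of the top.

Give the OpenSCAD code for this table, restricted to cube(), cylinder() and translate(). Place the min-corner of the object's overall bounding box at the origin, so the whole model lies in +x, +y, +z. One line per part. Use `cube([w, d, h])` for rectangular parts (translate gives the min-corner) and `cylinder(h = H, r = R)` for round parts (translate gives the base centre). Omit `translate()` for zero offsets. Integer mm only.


// leg_h = 739 - 31 = 708
translate([0, 0, 708]) cube([932, 707, 31]);
translate([87, 87, 0]) cylinder(h = 708, r = 36);
translate([845, 87, 0]) cylinder(h = 708, r = 36);
translate([87, 620, 0]) cylinder(h = 708, r = 36);
translate([845, 620, 0]) cylinder(h = 708, r = 36);


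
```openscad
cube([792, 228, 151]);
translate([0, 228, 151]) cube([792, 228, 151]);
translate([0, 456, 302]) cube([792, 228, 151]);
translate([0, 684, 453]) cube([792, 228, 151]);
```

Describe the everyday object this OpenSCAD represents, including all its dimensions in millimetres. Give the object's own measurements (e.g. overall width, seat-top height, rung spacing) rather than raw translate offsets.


A straight staircase of 4 solid steps. Each step is 792 mm wide (x), 228 mm deep (y, the going) and 151 mm tall (the rise). The first step rests on the floor; each subsequent step sits one going further in +y and one rise higher in +z, directly behind and above the previous step with no overlap.


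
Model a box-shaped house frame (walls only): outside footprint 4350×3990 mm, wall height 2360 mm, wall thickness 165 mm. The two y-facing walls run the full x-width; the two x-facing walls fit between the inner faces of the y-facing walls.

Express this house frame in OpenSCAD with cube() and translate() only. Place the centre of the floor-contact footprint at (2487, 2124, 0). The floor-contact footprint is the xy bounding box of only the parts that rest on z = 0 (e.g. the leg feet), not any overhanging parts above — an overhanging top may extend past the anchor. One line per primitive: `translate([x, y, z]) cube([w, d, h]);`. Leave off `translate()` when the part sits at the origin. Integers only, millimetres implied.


translate([312, 129, 0]) cube([4350, 165, 2360]);
translate([312, 3954, 0]) cube([4350, 165, 2360]);
translate([312, 294, 0]) cube([165, 3660, 2360]);
translate([4497, 294, 0]) cube([165, 3660, 2360]);


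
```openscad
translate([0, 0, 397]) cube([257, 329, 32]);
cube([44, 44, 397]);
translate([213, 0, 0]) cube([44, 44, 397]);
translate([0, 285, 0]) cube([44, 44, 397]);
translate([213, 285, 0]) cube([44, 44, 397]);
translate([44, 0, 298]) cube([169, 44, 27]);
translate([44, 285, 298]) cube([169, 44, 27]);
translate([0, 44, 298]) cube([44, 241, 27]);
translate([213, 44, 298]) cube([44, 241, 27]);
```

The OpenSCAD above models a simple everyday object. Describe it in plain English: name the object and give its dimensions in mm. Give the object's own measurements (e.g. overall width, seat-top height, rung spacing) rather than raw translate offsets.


A simple wooden stool: a rectangular seat 257 mm (x) by 329 mm (y), 32 mm thick, top face at z = 429 mm, on four square legs, each 44×44 mm in cross-section. The legs rest on z = 0, each flush with a corner of the seat. Four stretchers, 44 mm wide and 27 mm tall, connect adjacent legs with their undersides at z = 298 mm, each running between the inner faces of the legs it joins and aligned with the legs' outer faces on the other axis.


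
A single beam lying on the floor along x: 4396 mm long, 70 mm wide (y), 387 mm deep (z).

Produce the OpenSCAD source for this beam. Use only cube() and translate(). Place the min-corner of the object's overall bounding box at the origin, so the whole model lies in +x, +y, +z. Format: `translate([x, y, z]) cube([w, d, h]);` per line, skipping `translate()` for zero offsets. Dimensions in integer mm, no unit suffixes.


cube([4396, 70, 387]);


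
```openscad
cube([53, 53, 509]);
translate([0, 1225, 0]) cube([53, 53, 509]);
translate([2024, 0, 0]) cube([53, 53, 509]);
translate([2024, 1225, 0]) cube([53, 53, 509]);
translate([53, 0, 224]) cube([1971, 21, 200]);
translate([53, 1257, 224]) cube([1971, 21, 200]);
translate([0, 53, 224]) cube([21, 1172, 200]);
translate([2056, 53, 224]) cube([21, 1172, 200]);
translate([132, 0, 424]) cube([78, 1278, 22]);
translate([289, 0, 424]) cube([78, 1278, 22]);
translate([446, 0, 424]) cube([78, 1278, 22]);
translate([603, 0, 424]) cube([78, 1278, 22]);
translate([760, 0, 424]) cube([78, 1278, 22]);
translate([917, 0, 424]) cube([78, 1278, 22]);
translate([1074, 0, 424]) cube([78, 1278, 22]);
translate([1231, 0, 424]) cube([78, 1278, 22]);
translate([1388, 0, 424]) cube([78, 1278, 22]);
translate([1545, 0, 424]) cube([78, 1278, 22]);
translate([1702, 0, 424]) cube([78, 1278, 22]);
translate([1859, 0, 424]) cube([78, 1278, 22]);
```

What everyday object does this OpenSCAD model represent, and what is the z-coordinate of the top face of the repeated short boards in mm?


A bed frame. The slat-top height is 446 mm.

Four posts, four rails, and a row of slats — a bed frame. Slats sit on the rails at z = 224 + 200 = 424; with slat thickness 22, the top is 446 mm.


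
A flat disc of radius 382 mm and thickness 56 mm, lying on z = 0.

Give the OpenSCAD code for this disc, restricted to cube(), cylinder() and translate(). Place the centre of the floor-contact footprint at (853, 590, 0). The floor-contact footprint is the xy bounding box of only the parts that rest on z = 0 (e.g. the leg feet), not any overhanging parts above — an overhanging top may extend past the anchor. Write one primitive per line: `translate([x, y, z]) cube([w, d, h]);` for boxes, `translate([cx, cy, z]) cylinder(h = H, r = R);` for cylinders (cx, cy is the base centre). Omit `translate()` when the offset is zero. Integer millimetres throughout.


translate([853, 590, 0]) cylinder(h = 56, r = 382);


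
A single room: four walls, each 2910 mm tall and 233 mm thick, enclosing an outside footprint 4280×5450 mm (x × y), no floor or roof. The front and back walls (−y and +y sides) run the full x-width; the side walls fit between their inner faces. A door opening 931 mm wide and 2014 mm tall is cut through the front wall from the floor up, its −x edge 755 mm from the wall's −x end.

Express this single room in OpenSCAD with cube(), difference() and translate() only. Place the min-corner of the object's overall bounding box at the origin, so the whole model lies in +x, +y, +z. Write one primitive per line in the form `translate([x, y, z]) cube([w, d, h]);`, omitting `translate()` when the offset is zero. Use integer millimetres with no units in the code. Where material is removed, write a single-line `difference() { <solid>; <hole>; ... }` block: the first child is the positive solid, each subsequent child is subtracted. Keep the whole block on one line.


difference() { cube([4280, 233, 2910]); translate([755, 0, 0]) cube([931, 233, 2014]); }
translate([0, 5217, 0]) cube([4280, 233, 2910]);
translate([0, 233, 0]) cube([233, 4984, 2910]);
translate([4047, 233, 0]) cube([233, 4984, 2910]);


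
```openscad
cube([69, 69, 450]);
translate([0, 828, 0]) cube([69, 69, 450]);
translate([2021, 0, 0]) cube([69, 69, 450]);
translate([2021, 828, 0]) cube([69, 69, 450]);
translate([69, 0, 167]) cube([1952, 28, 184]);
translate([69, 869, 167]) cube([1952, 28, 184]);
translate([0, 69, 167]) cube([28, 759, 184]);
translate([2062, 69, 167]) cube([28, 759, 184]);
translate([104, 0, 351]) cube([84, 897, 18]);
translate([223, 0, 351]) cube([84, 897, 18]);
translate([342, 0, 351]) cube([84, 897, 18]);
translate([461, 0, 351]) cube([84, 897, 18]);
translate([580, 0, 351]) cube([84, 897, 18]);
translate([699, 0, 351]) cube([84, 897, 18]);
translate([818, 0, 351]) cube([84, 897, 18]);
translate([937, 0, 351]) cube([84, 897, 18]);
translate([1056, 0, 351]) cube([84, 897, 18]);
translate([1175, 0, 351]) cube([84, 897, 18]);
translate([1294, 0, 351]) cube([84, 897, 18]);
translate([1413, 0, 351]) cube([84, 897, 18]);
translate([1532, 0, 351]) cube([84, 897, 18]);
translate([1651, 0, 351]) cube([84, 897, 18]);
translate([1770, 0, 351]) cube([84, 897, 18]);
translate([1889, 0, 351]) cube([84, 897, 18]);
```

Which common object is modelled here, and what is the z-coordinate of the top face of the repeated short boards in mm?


A bed frame. The slat-top height is 369 mm.

Four posts, four rails, and a row of slats — a bed frame. Slats sit on the rails at z = 167 + 184 = 351; with slat thickness 18, the top is 369 mm.


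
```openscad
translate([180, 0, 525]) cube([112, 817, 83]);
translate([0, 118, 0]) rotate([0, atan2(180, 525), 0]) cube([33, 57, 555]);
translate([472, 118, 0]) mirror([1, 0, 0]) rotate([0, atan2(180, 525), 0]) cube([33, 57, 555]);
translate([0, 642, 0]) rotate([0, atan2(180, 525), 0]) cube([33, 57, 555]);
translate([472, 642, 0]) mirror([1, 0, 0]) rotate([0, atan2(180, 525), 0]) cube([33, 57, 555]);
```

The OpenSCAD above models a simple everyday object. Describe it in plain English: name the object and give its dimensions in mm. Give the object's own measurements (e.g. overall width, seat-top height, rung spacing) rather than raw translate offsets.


A sawhorse. A 112×817×83 mm beam (x, y, z) sits on two A-frame leg pairs. Each pair is two raked legs of 33×57 mm section (57 mm along y) splaying symmetrically in x. Each leg rises 525 mm vertically over 180 mm of horizontal reach and is 555 mm long along its own axis. Every leg's outer bottom edge rests on the floor and its outer top edge meets a bottom edge of the beam — the left legs (tilting toward +x) meet the beam's −x bottom edge, the right legs (their mirror images, tilting toward −x) meet its +x bottom edge — so the leg tops tuck under the beam, the beam's underside is 525 mm above the floor, and the feet are 472 mm apart outside-to-outside with the beam centred between them. The two leg pairs are set in 118 mm from either end of the beam.


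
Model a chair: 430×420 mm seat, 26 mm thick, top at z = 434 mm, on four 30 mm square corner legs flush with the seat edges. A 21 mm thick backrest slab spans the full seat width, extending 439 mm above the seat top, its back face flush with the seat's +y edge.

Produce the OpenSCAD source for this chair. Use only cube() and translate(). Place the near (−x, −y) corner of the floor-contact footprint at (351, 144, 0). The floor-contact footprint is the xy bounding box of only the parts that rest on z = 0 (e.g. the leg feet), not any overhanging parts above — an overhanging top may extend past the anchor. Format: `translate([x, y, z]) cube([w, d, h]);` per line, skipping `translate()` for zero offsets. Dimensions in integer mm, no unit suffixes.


translate([351, 144, 408]) cube([430, 420, 26]);
translate([351, 144, 0]) cube([30, 30, 408]);
translate([751, 144, 0]) cube([30, 30, 408]);
translate([351, 534, 0]) cube([30, 30, 408]);
translate([751, 534, 0]) cube([30, 30, 408]);
translate([351, 543, 434]) cube([430, 21, 439]);


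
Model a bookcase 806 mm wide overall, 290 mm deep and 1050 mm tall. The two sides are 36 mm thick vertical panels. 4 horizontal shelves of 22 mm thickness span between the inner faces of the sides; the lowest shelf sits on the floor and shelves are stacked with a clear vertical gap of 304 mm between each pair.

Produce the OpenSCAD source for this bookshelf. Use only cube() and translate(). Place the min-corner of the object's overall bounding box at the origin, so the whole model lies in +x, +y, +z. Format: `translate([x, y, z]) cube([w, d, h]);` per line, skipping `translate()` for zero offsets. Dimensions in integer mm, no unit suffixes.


cube([36, 290, 1050]);
translate([770, 0, 0]) cube([36, 290, 1050]);
translate([36, 0, 0]) cube([734, 290, 22]);
translate([36, 0, 326]) cube([734, 290, 22]);
translate([36, 0, 652]) cube([734, 290, 22]);
translate([36, 0, 978]) cube([734, 290, 22]);


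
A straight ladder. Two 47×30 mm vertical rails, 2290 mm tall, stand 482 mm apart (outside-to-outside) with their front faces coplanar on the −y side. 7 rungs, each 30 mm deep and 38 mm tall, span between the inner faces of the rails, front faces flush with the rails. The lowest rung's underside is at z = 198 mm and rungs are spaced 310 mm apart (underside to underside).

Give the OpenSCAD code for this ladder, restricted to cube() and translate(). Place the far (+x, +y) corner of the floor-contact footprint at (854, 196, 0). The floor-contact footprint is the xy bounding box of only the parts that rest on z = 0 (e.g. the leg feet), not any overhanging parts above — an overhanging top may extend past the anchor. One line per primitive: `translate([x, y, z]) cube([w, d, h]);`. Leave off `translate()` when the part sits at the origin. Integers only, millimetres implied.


translate([372, 166, 0]) cube([47, 30, 2290]);
translate([807, 166, 0]) cube([47, 30, 2290]);
translate([419, 166, 198]) cube([388, 30, 38]);
translate([419, 166, 508]) cube([388, 30, 38]);
translate([419, 166, 818]) cube([388, 30, 38]);
translate([419, 166, 1128]) cube([388, 30, 38]);
translate([419, 166, 1438]) cube([388, 30, 38]);
translate([419, 166, 1748]) cube([388, 30, 38]);
translate([419, 166, 2058]) cube([388, 30, 38]);


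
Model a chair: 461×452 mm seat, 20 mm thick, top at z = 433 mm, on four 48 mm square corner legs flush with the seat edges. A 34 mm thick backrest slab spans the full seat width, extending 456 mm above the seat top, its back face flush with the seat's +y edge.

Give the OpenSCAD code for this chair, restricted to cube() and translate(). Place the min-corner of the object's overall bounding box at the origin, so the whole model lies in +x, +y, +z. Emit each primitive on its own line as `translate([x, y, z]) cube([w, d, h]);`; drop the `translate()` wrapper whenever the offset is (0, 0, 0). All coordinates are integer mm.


translate([0, 0, 413]) cube([461, 452, 20]);
cube([48, 48, 413]);
translate([413, 0, 0]) cube([48, 48, 413]);
translate([0, 404, 0]) cube([48, 48, 413]);
translate([413, 404, 0]) cube([48, 48, 413]);
translate([0, 418, 433]) cube([461, 34, 456]);


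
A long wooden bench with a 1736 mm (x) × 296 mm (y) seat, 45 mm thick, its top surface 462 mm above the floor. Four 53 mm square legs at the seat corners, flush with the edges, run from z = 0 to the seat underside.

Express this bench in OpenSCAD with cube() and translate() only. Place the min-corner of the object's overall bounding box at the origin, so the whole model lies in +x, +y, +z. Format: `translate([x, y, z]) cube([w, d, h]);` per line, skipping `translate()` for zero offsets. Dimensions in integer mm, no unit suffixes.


translate([0, 0, 417]) cube([1736, 296, 45]);
cube([53, 53, 417]);
translate([0, 243, 0]) cube([53, 53, 417]);
translate([1683, 0, 0]) cube([53, 53, 417]);
translate([1683, 243, 0]) cube([53, 53, 417]);


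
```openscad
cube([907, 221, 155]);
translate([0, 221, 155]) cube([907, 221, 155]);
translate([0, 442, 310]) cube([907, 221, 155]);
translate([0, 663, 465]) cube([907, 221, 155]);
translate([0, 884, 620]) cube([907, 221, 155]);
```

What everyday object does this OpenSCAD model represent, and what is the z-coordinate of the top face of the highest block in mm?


A staircase. The total rise is 775 mm.

5 identical blocks, each offset up and back from the previous — a staircase. Each step is 155 mm tall and there are 5 of them, so the total rise is 5 × 155 = 775 mm.


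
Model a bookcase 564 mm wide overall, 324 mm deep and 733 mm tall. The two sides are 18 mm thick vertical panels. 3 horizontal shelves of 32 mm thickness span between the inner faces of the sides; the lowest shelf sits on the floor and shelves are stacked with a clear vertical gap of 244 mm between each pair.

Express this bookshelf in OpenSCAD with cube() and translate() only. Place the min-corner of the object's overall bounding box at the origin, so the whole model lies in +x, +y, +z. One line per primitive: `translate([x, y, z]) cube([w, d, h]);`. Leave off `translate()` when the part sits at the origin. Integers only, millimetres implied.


cube([18, 324, 733]);
translate([546, 0, 0]) cube([18, 324, 733]);
translate([18, 0, 0]) cube([528, 324, 32]);
translate([18, 0, 276]) cube([528, 324, 32]);
translate([18, 0, 552]) cube([528, 324, 32]);


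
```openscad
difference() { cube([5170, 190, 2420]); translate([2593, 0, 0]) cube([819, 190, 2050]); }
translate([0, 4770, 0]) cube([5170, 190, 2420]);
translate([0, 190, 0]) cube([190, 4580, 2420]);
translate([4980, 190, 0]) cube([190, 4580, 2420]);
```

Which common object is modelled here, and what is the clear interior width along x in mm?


A single room. The interior width is 4790 mm.

Four walls enclosing a rectangle with a door in the front wall — a room. Outside width 5170 minus two 190 mm walls gives 4790 mm.


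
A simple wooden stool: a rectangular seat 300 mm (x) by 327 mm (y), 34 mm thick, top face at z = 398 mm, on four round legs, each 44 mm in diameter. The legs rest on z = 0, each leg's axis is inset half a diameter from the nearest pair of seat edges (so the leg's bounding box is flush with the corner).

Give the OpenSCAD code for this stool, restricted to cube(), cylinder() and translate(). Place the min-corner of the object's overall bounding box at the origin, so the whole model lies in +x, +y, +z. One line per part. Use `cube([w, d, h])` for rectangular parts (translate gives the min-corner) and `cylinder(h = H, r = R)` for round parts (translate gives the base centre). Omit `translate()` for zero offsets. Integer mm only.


translate([0, 0, 364]) cube([300, 327, 34]);
translate([22, 22, 0]) cylinder(h = 364, r = 22);
translate([278, 22, 0]) cylinder(h = 364, r = 22);
translate([22, 305, 0]) cylinder(h = 364, r = 22);
translate([278, 305, 0]) cylinder(h = 364, r = 22);


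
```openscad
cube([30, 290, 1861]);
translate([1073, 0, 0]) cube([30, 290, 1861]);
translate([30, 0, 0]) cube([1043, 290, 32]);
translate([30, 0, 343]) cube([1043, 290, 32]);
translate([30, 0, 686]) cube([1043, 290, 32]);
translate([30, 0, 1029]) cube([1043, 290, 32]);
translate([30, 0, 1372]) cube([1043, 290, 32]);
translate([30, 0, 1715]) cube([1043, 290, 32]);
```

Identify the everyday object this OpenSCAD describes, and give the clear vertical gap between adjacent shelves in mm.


A bookshelf. The clear shelf gap is 311 mm.

Two tall side panels with 6 horizontal boards between them — a bookshelf. The first two shelf undersides are at z = 0 and z = 343; with shelf thickness 32, the clear gap is 343 − 0 − 32 = 311 mm.


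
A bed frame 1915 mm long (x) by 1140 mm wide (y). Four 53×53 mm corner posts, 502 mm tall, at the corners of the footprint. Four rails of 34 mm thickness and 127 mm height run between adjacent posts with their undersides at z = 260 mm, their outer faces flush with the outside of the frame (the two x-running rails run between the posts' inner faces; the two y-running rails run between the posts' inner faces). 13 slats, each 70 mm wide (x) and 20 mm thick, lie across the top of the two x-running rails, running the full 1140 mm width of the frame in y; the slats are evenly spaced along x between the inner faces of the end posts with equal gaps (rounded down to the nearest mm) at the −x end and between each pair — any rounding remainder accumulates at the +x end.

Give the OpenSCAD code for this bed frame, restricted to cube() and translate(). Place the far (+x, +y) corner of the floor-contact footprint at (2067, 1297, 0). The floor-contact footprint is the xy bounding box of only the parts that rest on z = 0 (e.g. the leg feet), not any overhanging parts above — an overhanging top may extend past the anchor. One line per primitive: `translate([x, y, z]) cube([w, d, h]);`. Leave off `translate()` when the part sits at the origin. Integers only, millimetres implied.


translate([152, 157, 0]) cube([53, 53, 502]);
translate([152, 1244, 0]) cube([53, 53, 502]);
translate([2014, 157, 0]) cube([53, 53, 502]);
translate([2014, 1244, 0]) cube([53, 53, 502]);
translate([205, 157, 260]) cube([1809, 34, 127]);
translate([205, 1263, 260]) cube([1809, 34, 127]);
translate([152, 210, 260]) cube([34, 1034, 127]);
translate([2033, 210, 260]) cube([34, 1034, 127]);
translate([269, 157, 387]) cube([70, 1140, 20]);
translate([403, 157, 387]) cube([70, 1140, 20]);
translate([537, 157, 387]) cube([70, 1140, 20]);
translate([671, 157, 387]) cube([70, 1140, 20]);
translate([805, 157, 387]) cube([70, 1140, 20]);
translate([939, 157, 387]) cube([70, 1140, 20]);
translate([1073, 157, 387]) cube([70, 1140, 20]);
translate([1207, 157, 387]) cube([70, 1140, 20]);
translate([1341, 157, 387]) cube([70, 1140, 20]);
translate([1475, 157, 387]) cube([70, 1140, 20]);
translate([1609, 157, 387]) cube([70, 1140, 20]);
translate([1743, 157, 387]) cube([70, 1140, 20]);
translate([1877, 157, 387]) cube([70, 1140, 20]);


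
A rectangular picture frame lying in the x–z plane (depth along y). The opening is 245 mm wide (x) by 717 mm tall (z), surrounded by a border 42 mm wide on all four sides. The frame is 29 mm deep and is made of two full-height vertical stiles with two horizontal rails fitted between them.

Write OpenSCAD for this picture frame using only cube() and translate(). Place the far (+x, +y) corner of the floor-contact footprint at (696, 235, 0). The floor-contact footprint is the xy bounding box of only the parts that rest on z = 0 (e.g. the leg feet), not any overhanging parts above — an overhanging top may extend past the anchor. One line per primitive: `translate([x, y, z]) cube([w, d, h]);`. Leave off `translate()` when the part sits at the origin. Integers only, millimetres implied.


translate([367, 206, 0]) cube([42, 29, 801]);
translate([654, 206, 0]) cube([42, 29, 801]);
translate([409, 206, 0]) cube([245, 29, 42]);
translate([409, 206, 759]) cube([245, 29, 42]);


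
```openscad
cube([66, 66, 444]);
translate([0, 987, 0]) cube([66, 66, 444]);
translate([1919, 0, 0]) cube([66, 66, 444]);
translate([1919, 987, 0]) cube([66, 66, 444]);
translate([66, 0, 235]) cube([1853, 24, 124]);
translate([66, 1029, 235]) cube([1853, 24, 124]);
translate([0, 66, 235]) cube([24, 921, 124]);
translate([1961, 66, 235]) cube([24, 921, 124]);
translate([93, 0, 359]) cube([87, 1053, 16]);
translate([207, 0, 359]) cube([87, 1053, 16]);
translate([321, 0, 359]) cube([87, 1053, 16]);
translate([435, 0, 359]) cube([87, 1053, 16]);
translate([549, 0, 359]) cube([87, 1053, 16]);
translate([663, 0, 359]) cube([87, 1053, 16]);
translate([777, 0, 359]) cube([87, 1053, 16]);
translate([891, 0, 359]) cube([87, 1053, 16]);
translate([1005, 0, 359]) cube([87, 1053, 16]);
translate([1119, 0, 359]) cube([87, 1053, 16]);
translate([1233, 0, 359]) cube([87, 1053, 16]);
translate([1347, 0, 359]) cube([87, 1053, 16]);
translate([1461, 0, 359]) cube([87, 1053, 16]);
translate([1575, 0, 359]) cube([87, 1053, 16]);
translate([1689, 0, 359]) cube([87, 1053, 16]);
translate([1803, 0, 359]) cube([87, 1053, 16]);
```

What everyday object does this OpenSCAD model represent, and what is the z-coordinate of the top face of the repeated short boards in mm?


A bed frame. The slat-top height is 375 mm.

Four posts, four rails, and a row of slats — a bed frame. Slats sit on the rails at z = 235 + 124 = 359; with slat thickness 16, the top is 375 mm.


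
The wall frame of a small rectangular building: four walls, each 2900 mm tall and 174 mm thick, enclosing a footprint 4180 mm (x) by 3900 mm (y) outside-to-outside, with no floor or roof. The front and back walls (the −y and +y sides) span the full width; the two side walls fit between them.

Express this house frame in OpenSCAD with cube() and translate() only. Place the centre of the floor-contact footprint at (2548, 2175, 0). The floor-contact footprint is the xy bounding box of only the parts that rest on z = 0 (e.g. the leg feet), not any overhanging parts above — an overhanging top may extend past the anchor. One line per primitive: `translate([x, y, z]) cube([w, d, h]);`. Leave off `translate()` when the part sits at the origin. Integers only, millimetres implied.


translate([458, 225, 0]) cube([4180, 174, 2900]);
translate([458, 3951, 0]) cube([4180, 174, 2900]);
translate([458, 399, 0]) cube([174, 3552, 2900]);
translate([4464, 399, 0]) cube([174, 3552, 2900]);


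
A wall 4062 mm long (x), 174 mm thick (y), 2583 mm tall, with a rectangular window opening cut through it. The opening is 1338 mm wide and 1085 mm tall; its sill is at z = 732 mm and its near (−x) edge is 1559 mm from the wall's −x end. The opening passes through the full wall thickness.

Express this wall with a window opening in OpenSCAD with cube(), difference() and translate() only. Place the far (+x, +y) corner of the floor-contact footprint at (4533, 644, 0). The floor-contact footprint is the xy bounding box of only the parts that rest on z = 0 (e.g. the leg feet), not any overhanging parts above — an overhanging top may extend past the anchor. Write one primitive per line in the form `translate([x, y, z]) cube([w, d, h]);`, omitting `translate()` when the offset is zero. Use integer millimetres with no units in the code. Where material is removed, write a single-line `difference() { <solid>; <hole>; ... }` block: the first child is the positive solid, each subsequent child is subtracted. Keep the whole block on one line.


difference() { translate([471, 470, 0]) cube([4062, 174, 2583]); translate([2030, 470, 732]) cube([1338, 174, 1085]); }


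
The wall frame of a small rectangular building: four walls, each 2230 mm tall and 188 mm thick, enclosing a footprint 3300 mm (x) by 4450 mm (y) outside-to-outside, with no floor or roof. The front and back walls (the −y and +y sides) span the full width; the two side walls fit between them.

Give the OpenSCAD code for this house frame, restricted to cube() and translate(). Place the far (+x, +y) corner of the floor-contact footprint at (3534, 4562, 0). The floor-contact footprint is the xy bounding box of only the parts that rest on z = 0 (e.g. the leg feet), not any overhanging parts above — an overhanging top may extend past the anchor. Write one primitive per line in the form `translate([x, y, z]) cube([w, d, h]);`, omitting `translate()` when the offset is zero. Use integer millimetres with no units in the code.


translate([234, 112, 0]) cube([3300, 188, 2230]);
translate([234, 4374, 0]) cube([3300, 188, 2230]);
translate([234, 300, 0]) cube([188, 4074, 2230]);
translate([3346, 300, 0]) cube([188, 4074, 2230]);


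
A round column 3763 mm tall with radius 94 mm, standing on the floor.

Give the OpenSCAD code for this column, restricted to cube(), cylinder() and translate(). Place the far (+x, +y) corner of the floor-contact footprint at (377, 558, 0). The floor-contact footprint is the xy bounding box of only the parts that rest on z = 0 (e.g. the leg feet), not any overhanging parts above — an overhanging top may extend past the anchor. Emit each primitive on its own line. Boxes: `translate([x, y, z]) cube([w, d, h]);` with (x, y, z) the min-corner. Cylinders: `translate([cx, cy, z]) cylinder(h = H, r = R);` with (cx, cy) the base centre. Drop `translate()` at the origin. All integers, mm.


translate([283, 464, 0]) cylinder(h = 3763, r = 94);


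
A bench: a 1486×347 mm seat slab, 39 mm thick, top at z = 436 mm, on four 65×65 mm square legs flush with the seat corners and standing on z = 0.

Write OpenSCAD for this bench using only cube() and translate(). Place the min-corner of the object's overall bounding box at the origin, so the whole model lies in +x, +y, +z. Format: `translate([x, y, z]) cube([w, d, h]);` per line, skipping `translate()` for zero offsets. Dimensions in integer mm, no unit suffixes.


translate([0, 0, 397]) cube([1486, 347, 39]);
cube([65, 65, 397]);
translate([0, 282, 0]) cube([65, 65, 397]);
translate([1421, 0, 0]) cube([65, 65, 397]);
translate([1421, 282, 0]) cube([65, 65, 397]);


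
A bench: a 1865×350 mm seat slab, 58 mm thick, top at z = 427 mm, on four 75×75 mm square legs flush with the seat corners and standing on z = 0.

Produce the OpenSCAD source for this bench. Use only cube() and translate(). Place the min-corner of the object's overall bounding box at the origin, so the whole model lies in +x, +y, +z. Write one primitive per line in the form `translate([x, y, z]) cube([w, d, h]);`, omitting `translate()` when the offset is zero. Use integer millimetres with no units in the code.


translate([0, 0, 369]) cube([1865, 350, 58]);
cube([75, 75, 369]);
translate([0, 275, 0]) cube([75, 75, 369]);
translate([1790, 0, 0]) cube([75, 75, 369]);
translate([1790, 275, 0]) cube([75, 75, 369]);


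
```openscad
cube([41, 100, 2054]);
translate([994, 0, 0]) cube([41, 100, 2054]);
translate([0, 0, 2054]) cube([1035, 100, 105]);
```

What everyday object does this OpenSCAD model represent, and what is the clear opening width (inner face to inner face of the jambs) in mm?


A door frame. The clear opening width is 953 mm.

Two 2054 mm tall posts with a header on top — a door frame. The left jamb is 41 mm wide at x = 0; the right jamb starts at x = 994. The clear opening is 994 − 41 = 953 mm.


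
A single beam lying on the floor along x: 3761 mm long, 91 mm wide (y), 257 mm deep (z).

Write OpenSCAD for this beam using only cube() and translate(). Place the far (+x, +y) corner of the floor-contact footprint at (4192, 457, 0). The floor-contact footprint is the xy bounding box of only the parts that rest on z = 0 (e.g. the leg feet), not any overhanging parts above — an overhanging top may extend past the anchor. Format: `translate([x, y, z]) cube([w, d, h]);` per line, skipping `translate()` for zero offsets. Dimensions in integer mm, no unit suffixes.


translate([431, 366, 0]) cube([3761, 91, 257]);


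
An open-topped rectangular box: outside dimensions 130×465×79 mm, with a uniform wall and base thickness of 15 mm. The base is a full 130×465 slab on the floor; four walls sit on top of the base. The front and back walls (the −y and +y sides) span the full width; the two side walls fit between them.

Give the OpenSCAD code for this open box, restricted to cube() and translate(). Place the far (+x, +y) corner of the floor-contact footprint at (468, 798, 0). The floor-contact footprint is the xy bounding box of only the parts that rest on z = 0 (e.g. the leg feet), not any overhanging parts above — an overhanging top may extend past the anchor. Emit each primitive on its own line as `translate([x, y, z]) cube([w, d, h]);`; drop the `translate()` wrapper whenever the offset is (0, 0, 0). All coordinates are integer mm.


translate([338, 333, 0]) cube([130, 465, 15]);
translate([338, 333, 15]) cube([130, 15, 64]);
translate([338, 783, 15]) cube([130, 15, 64]);
translate([338, 348, 15]) cube([15, 435, 64]);
translate([453, 348, 15]) cube([15, 435, 64]);


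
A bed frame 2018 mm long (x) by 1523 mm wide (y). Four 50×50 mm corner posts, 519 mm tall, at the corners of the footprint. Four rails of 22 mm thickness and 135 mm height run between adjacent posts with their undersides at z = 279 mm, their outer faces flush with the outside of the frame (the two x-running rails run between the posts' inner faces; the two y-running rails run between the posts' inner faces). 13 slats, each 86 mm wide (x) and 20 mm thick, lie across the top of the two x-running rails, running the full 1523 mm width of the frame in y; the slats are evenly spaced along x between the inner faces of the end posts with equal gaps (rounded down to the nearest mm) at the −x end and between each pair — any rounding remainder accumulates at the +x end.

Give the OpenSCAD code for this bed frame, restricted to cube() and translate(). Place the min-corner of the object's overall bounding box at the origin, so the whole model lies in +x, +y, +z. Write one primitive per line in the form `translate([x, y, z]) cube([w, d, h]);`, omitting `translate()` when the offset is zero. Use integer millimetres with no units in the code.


cube([50, 50, 519]);
translate([0, 1473, 0]) cube([50, 50, 519]);
translate([1968, 0, 0]) cube([50, 50, 519]);
translate([1968, 1473, 0]) cube([50, 50, 519]);
translate([50, 0, 279]) cube([1918, 22, 135]);
translate([50, 1501, 279]) cube([1918, 22, 135]);
translate([0, 50, 279]) cube([22, 1423, 135]);
translate([1996, 50, 279]) cube([22, 1423, 135]);
translate([107, 0, 414]) cube([86, 1523, 20]);
translate([250, 0, 414]) cube([86, 1523, 20]);
translate([393, 0, 414]) cube([86, 1523, 20]);
translate([536, 0, 414]) cube([86, 1523, 20]);
translate([679, 0, 414]) cube([86, 1523, 20]);
translate([822, 0, 414]) cube([86, 1523, 20]);
translate([965, 0, 414]) cube([86, 1523, 20]);
translate([1108, 0, 414]) cube([86, 1523, 20]);
translate([1251, 0, 414]) cube([86, 1523, 20]);
translate([1394, 0, 414]) cube([86, 1523, 20]);
translate([1537, 0, 414]) cube([86, 1523, 20]);
translate([1680, 0, 414]) cube([86, 1523, 20]);
translate([1823, 0, 414]) cube([86, 1523, 20]);


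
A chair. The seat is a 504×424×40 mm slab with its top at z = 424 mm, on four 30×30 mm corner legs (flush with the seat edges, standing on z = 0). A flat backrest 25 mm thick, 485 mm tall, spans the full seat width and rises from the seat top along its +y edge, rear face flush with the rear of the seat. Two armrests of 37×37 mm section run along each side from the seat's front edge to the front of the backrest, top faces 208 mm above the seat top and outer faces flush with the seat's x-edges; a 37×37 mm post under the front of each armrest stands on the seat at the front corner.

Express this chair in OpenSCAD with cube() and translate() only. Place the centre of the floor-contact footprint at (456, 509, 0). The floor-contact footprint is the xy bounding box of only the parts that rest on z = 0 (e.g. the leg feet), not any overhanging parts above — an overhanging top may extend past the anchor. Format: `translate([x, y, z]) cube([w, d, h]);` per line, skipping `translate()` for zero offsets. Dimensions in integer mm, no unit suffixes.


// leg_h = 424 - 40 = 384
// arm post h = 208 - 37 = 171
translate([204, 297, 384]) cube([504, 424, 40]);
translate([204, 297, 0]) cube([30, 30, 384]);
translate([678, 297, 0]) cube([30, 30, 384]);
translate([204, 691, 0]) cube([30, 30, 384]);
translate([678, 691, 0]) cube([30, 30, 384]);
translate([204, 696, 424]) cube([504, 25, 485]);
translate([204, 297, 595]) cube([37, 399, 37]);
translate([671, 297, 595]) cube([37, 399, 37]);
translate([204, 297, 424]) cube([37, 37, 171]);
translate([671, 297, 424]) cube([37, 37, 171]);


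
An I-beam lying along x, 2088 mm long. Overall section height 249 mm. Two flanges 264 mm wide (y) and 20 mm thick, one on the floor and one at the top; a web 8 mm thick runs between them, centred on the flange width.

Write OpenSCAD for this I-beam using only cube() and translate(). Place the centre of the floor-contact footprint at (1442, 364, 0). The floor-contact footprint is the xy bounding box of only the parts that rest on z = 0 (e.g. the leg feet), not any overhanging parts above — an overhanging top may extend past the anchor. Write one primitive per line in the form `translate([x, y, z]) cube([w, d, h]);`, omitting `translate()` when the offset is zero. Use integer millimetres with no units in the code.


translate([398, 232, 0]) cube([2088, 264, 20]);
translate([398, 360, 20]) cube([2088, 8, 209]);
translate([398, 232, 229]) cube([2088, 264, 20]);


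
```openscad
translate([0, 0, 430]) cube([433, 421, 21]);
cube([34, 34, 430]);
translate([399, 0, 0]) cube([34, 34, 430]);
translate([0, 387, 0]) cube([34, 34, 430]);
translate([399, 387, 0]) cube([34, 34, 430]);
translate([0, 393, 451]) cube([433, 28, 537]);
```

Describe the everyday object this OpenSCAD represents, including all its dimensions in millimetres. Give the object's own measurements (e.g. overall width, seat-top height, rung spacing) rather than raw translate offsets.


A chair. The seat is a 433×421×21 mm slab with its top at z = 451 mm, on four 34×34 mm corner legs (flush with the seat edges, standing on z = 0). A flat backrest 28 mm thick, 537 mm tall, spans the full seat width and rises from the seat top along its +y edge, rear face flush with the rear of the seat.


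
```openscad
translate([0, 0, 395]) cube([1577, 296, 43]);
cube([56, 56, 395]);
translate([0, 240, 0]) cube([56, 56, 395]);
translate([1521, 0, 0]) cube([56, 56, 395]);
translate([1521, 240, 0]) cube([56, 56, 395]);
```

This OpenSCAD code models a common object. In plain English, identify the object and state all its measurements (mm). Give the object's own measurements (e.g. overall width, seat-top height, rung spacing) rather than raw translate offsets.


A long wooden bench with a 1577 mm (x) × 296 mm (y) seat, 43 mm thick, its top surface 438 mm above the floor. Four 56 mm square legs at the seat corners, flush with the edges, run from z = 0 to the seat underside.


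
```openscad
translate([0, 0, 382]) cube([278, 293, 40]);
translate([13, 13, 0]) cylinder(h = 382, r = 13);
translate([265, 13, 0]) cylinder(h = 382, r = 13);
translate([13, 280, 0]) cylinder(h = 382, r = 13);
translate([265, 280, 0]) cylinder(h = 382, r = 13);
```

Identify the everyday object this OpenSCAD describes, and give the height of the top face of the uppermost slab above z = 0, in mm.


A stool. The seat height is 422 mm.

A 278×293×40 slab at z = 382 on four corner cylinders — a stool. The seat top is 382 + 40 = 422 mm.


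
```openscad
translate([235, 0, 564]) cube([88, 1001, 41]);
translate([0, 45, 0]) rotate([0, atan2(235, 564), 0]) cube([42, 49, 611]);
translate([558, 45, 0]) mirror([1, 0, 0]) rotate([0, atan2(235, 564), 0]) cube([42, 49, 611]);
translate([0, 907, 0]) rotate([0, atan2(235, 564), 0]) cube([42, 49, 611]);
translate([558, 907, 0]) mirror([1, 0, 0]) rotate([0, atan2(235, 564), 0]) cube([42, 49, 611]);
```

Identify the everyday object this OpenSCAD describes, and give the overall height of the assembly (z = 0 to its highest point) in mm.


A sawhorse. The overall height is 605 mm.

A beam across two mirrored pairs of raked legs — a sawhorse. The beam's underside is at z = 564 (matching the legs' vertical rise in atan2(235, 564)) and the beam is 41 mm tall, so its top is at 564 + 41 = 605 mm. The raked legs top out at the beam's underside, so that is the highest point.
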